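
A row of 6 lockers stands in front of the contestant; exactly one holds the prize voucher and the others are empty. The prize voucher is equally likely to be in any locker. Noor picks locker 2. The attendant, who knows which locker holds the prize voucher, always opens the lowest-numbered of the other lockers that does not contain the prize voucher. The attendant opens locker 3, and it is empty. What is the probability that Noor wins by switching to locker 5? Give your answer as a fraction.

0

Apply Bayes' rule, conditioning on where the prize voucher actually is.
If it is in locker 1 (prior 1/6): locker 3 is the lowest-numbered option available, probability 1; weight (1/6)·1 = 1/6.
If it is in any of lockers 2, 4, 5, and 6 (prior 1/6 each): the attendant would have opened locker 1 instead, probability 0; weight (1/6)·0 = 0 each.
If it is in locker 3 (prior 1/6): the attendant opened locker 3, so this case is ruled out; weight (1/6)·0 = 0.
The weights sum to 1/6.
So P(the prize voucher in locker 5 | the attendant opened locker 3) = 0 / (1/6) = 0.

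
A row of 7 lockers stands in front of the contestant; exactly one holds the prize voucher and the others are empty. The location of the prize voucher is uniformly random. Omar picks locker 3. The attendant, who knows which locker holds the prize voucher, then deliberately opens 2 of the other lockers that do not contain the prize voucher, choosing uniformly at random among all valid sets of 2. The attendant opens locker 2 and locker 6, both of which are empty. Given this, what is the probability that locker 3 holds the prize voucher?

1/7

Apply Bayes' rule, conditioning on where the prize voucher actually is.
If it is in any of lockers 1, 4, 5, and 7 (prior 1/7 each): the attendant has 10 equally likely choices, so probability 1/10; weight (1/7)·(1/10) = 1/70 each.
If it is in either of lockers 2 and 6 (prior 1/7 each): that locker was opened and seen not to hold the prize — ruled out; weight (1/7)·0 = 0 each.
If it is in locker 3 (prior 1/7): the attendant has 15 equally likely choices, so probability 1/15; weight (1/7)·(1/15) = 1/105.
The weights sum to 1/15.
So P(the prize voucher in locker 3 | the attendant opened locker 2 and locker 6) = (1/105) / (1/15) = 1/7.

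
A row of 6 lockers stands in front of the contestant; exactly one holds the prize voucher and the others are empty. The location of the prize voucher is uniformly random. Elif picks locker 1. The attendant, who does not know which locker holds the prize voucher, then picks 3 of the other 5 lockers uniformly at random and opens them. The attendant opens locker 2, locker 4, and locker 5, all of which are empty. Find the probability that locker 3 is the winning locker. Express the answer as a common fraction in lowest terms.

Condition on the true location of the prize voucher.
If it is in any of lockers 1, 3, and 6 (prior 1/6 each): the attendant picks exactly this set with probability 1/10 regardless, and none is the prize; weight (1/6)·(1/10) = 1/60 each.
If it is in any of lockers 2, 4, and 5 (prior 1/6 each): that locker was opened and seen not to hold the prize — ruled out; weight (1/6)·0 = 0 each.
The weights sum to 1/20.
So P(the prize voucher in locker 3 | the attendant opened locker 2, locker 4, and locker 5) = (1/60) / (1/20) = 1/3.

1/3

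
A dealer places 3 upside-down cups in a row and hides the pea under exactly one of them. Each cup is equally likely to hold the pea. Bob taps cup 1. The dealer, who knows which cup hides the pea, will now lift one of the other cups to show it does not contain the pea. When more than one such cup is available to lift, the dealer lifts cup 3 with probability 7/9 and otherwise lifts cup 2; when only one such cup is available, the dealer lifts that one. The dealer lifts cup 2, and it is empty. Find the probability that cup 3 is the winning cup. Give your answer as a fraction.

Consider each possible location of the pea in turn.
If it is under cup 1 (prior 1/3): cup 3 is available but not opened, probability 2/9; weight (1/3)·(2/9) = 2/27.
If it is under cup 2 (prior 1/3): the dealer opened cup 2, so this case is ruled out; weight (1/3)·0 = 0.
If it is under cup 3 (prior 1/3): only cup 2 is available, probability 1; weight (1/3)·1 = 1/3.
The weights sum to 11/27.
So P(the pea under cup 3 | the dealer opened cup 2) = (1/3) / (11/27) = 9/11.

9/11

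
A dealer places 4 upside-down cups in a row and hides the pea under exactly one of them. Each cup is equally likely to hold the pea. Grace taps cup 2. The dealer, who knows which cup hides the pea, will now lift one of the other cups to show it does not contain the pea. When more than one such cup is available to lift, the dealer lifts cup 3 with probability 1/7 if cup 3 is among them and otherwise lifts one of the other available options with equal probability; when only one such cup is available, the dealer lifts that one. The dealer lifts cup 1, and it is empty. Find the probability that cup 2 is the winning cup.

6/25

Condition on the true location of the pea.
If it is under cup 1 (prior 1/4): the dealer opened cup 1, so this case is ruled out; weight (1/4)·0 = 0.
If it is under cup 2 (prior 1/4): cup 3 is available but not opened; cup 1 gets probability (1 − 1/7)/2 = 3/7; weight (1/4)·(3/7) = 3/28.
If it is under cup 3 (prior 1/4): cup 3 holds the prize so is unavailable; the dealer chooses uniformly among the 2 others, probability 1/2; weight (1/4)·(1/2) = 1/8.
If it is under cup 4 (prior 1/4): cup 3 is available but not opened, probability 6/7; weight (1/4)·(6/7) = 3/14.
The weights sum to 25/56.
So P(the pea under cup 2 | the dealer opened cup 1) = (3/28) / (25/56) = 6/25.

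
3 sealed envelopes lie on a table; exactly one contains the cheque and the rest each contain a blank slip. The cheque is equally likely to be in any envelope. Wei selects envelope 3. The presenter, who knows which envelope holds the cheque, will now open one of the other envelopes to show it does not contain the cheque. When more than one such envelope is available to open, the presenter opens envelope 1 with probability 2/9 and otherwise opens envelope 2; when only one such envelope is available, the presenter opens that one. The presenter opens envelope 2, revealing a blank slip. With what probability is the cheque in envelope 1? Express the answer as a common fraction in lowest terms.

Apply Bayes' rule, conditioning on where the cheque actually is.
If it is in envelope 1 (prior 1/3): only envelope 2 is available, probability 1; weight (1/3)·1 = 1/3.
If it is in envelope 2 (prior 1/3): the presenter opened envelope 2, so this case is ruled out; weight (1/3)·0 = 0.
If it is in envelope 3 (prior 1/3): envelope 1 is available but not opened, probability 7/9; weight (1/3)·(7/9) = 7/27.
The weights sum to 16/27.
So P(the cheque in envelope 1 | the presenter opened envelope 2) = (1/3) / (16/27) = 9/16.

9/16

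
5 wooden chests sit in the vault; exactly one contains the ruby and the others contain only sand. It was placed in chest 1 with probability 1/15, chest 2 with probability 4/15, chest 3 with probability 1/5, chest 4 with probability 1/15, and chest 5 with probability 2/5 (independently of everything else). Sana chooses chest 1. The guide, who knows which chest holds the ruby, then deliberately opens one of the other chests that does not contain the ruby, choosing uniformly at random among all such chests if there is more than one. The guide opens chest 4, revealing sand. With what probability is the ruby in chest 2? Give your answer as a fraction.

16/55

Apply Bayes' rule, conditioning on where the ruby actually is.
If it is in chest 1 (prior 1/15): the guide has 4 equally likely choices, so probability 1/4; weight (1/15)·(1/4) = 1/60.
If it is in chest 2 (prior 4/15): the guide has 3 equally likely choices, so probability 1/3; weight (4/15)·(1/3) = 4/45.
If it is in chest 3 (prior 1/5): the guide has 3 equally likely choices, so probability 1/3; weight (1/5)·(1/3) = 1/15.
If it is in chest 4 (prior 1/15): the guide opened chest 4, so this case is ruled out; weight (1/15)·0 = 0.
If it is in chest 5 (prior 2/5): the guide has 3 equally likely choices, so probability 1/3; weight (2/5)·(1/3) = 2/15.
The weights sum to 11/36.
So P(the ruby in chest 2 | the guide opened chest 4) = (4/45) / (11/36) = 16/55.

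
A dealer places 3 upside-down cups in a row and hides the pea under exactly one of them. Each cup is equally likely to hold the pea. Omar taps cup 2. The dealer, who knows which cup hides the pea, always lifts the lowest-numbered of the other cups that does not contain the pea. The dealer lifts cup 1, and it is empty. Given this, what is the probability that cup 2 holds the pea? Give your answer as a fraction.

Apply Bayes' rule, conditioning on where the pea actually is.
If it is under cup 1 (prior 1/3): the dealer opened cup 1, so this case is ruled out; weight (1/3)·0 = 0.
If it is under either of cups 2 and 3 (prior 1/3 each): cup 1 is the lowest-numbered option available, probability 1; weight (1/3)·1 = 1/3 each.
The weights sum to 2/3.
So P(the pea under cup 2 | the dealer opened cup 1) = (1/3) / (2/3) = 1/2.

1/2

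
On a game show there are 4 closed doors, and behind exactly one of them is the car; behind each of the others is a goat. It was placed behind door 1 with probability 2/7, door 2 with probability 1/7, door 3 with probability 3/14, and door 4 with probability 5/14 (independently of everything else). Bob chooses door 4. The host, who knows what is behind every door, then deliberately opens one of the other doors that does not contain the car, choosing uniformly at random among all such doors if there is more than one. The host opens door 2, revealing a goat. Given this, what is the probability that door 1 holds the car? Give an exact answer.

12/31

Consider each possible location of the car in turn.
If it is behind door 1 (prior 2/7): the host has 2 equally likely choices, so probability 1/2; weight (2/7)·(1/2) = 1/7.
If it is behind door 2 (prior 1/7): the host opened door 2, so this case is ruled out; weight (1/7)·0 = 0.
If it is behind door 3 (prior 3/14): the host has 2 equally likely choices, so probability 1/2; weight (3/14)·(1/2) = 3/28.
If it is behind door 4 (prior 5/14): the host has 3 equally likely choices, so probability 1/3; weight (5/14)·(1/3) = 5/42.
The weights sum to 31/84.
So P(the car behind door 1 | the host opened door 2) = (1/7) / (31/84) = 12/31.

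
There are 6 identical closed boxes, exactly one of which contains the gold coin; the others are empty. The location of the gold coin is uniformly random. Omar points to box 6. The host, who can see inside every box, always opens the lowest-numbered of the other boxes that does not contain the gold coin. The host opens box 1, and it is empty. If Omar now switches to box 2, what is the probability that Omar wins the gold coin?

1/5

Condition on the true location of the gold coin.
If it is in box 1 (prior 1/6): the host opened box 1, so this case is ruled out; weight (1/6)·0 = 0.
If it is in any of boxes 2, 3, 4, 5, and 6 (prior 1/6 each): box 1 is the lowest-numbered option available, probability 1; weight (1/6)·1 = 1/6 each.
The weights sum to 5/6.
So P(the gold coin in box 2 | the host opened box 1) = (1/6) / (5/6) = 1/5.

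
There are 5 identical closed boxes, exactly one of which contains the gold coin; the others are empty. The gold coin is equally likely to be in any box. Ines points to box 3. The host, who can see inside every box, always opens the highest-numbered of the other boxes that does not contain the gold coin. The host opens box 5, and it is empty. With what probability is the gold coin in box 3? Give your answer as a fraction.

1/4

Apply Bayes' rule, conditioning on where the gold coin actually is.
If it is in any of boxes 1, 2, 3, and 4 (prior 1/5 each): box 5 is the highest-numbered option available, probability 1; weight (1/5)·1 = 1/5 each.
If it is in box 5 (prior 1/5): the host opened box 5, so this case is ruled out; weight (1/5)·0 = 0.
The weights sum to 4/5.
So P(the gold coin in box 3 | the host opened box 5) = (1/5) / (4/5) = 1/4.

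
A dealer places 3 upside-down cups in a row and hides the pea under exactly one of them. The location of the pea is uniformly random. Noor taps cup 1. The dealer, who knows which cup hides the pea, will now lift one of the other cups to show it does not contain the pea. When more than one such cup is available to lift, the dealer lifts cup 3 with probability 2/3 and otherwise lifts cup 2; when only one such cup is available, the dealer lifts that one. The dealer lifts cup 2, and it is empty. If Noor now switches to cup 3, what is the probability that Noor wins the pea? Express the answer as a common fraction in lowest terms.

Apply Bayes' rule, conditioning on where the pea actually is.
If it is under cup 1 (prior 1/3): cup 3 is available but not opened, probability 1/3; weight (1/3)·(1/3) = 1/9.
If it is under cup 2 (prior 1/3): the dealer opened cup 2, so this case is ruled out; weight (1/3)·0 = 0.
If it is under cup 3 (prior 1/3): only cup 2 is available, probability 1; weight (1/3)·1 = 1/3.
The weights sum to 4/9.
So P(the pea under cup 3 | the dealer opened cup 2) = (1/3) / (4/9) = 3/4.

3/4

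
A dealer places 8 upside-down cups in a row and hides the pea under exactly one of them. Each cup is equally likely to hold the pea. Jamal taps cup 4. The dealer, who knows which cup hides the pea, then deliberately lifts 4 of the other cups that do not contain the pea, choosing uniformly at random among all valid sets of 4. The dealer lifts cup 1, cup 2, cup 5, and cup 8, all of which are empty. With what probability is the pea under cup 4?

1/8

Condition on the true location of the pea.
If it is under any of cups 1, 2, 5, and 8 (prior 1/8 each): that cup was opened and seen not to hold the prize — ruled out; weight (1/8)·0 = 0 each.
If it is under any of cups 3, 6, and 7 (prior 1/8 each): the dealer has 15 equally likely choices, so probability 1/15; weight (1/8)·(1/15) = 1/120 each.
If it is under cup 4 (prior 1/8): the dealer has 35 equally likely choices, so probability 1/35; weight (1/8)·(1/35) = 1/280.
The weights sum to 1/35.
So P(the pea under cup 4 | the dealer opened cup 1, cup 2, cup 5, and cup 8) = (1/280) / (1/35) = 1/8.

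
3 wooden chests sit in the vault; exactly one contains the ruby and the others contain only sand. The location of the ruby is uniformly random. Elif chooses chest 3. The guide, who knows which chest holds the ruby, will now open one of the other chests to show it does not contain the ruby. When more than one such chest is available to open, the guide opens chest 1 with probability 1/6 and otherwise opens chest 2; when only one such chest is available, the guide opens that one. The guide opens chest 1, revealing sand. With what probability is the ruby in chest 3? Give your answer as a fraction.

Consider each possible location of the ruby in turn.
If it is in chest 1 (prior 1/3): the guide opened chest 1, so this case is ruled out; weight (1/3)·0 = 0.
If it is in chest 2 (prior 1/3): only chest 1 is available, probability 1; weight (1/3)·1 = 1/3.
If it is in chest 3 (prior 1/3): chest 1 is available, opened with probability 1/6; weight (1/3)·(1/6) = 1/18.
The weights sum to 7/18.
So P(the ruby in chest 3 | the guide opened chest 1) = (1/18) / (7/18) = 1/7.

1/7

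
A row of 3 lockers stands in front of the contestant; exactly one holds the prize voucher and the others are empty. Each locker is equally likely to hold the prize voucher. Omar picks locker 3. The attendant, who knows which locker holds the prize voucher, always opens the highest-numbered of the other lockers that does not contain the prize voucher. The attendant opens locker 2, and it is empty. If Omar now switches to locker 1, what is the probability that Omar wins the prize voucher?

Apply Bayes' rule, conditioning on where the prize voucher actually is.
If it is in either of lockers 1 and 3 (prior 1/3 each): locker 2 is the highest-numbered option available, probability 1; weight (1/3)·1 = 1/3 each.
If it is in locker 2 (prior 1/3): the attendant opened locker 2, so this case is ruled out; weight (1/3)·0 = 0.
The weights sum to 2/3.
So P(the prize voucher in locker 1 | the attendant opened locker 2) = (1/3) / (2/3) = 1/2.

1/2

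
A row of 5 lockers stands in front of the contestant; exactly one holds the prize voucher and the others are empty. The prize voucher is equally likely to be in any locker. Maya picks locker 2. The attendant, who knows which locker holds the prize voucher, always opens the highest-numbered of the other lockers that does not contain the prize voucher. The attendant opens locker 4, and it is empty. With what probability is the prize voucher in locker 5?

1

Consider each possible location of the prize voucher in turn.
If it is in any of lockers 1, 2, and 3 (prior 1/5 each): the attendant would have opened locker 5 instead, probability 0; weight (1/5)·0 = 0 each.
If it is in locker 4 (prior 1/5): the attendant opened locker 4, so this case is ruled out; weight (1/5)·0 = 0.
If it is in locker 5 (prior 1/5): locker 4 is the highest-numbered option available, probability 1; weight (1/5)·1 = 1/5.
The weights sum to 1/5.
So P(the prize voucher in locker 5 | the attendant opened locker 4) = (1/5) / (1/5) = 1.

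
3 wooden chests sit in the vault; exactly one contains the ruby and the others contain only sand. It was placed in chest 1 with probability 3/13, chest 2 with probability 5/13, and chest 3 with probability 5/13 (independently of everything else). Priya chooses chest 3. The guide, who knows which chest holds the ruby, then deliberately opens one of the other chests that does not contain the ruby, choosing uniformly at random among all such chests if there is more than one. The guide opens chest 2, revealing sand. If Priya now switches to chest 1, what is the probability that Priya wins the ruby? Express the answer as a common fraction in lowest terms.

6/11

Consider each possible location of the ruby in turn.
If it is in chest 1 (prior 3/13): the guide has no choice, probability 1; weight (3/13)·1 = 3/13.
If it is in chest 2 (prior 5/13): the guide opened chest 2, so this case is ruled out; weight (5/13)·0 = 0.
If it is in chest 3 (prior 5/13): the guide has 2 equally likely choices, so probability 1/2; weight (5/13)·(1/2) = 5/26.
The weights sum to 11/26.
So P(the ruby in chest 1 | the guide opened chest 2) = (3/13) / (11/26) = 6/11.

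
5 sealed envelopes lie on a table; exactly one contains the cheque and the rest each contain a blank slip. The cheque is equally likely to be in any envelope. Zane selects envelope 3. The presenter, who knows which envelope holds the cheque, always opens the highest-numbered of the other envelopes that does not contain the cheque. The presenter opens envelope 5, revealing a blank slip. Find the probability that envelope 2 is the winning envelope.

1/4

Apply Bayes' rule, conditioning on where the cheque actually is.
If it is in any of envelopes 1, 2, 3, and 4 (prior 1/5 each): envelope 5 is the highest-numbered option available, probability 1; weight (1/5)·1 = 1/5 each.
If it is in envelope 5 (prior 1/5): the presenter opened envelope 5, so this case is ruled out; weight (1/5)·0 = 0.
The weights sum to 4/5.
So P(the cheque in envelope 2 | the presenter opened envelope 5) = (1/5) / (4/5) = 1/4.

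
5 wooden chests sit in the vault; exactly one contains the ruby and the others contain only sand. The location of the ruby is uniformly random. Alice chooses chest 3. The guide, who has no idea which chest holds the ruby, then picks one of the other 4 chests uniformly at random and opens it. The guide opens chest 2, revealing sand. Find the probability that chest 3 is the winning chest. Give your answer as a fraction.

1/4

Apply Bayes' rule, conditioning on where the ruby actually is.
If it is in any of chests 1, 3, 4, and 5 (prior 1/5 each): the guide picks chest 2 with probability 1/4 regardless, and it is not the prize; weight (1/5)·(1/4) = 1/20 each.
If it is in chest 2 (prior 1/5): the guide opened chest 2, so this case is ruled out; weight (1/5)·0 = 0.
The weights sum to 1/5.
So P(the ruby in chest 3 | the guide opened chest 2) = (1/20) / (1/5) = 1/4.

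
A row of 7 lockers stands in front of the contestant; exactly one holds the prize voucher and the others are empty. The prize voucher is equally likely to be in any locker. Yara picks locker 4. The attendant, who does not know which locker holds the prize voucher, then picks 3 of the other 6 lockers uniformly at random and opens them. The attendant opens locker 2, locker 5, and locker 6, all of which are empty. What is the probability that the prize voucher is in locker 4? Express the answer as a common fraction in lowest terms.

Because the attendant chose which lockers to open without knowing where the prize voucher is, the choice is independent of the prize location. Learning that none of the 3 opened lockers holds the prize voucher simply rules out those 3 locations and leaves the remaining 4 lockers still equally likely by symmetry.
So P(the prize voucher in locker 4) = 1/4.

1/4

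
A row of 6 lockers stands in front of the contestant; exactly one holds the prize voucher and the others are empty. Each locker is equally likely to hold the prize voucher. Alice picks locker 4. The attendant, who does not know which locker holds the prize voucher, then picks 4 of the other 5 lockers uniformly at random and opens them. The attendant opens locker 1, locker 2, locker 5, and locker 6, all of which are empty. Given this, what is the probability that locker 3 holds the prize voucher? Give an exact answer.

Consider each possible location of the prize voucher in turn.
If it is in any of lockers 1, 2, 5, and 6 (prior 1/6 each): that locker was opened and seen not to hold the prize — ruled out; weight (1/6)·0 = 0 each.
If it is in either of lockers 3 and 4 (prior 1/6 each): the attendant picks exactly this set with probability 1/5 regardless, and none is the prize; weight (1/6)·(1/5) = 1/30 each.
The weights sum to 1/15.
So P(the prize voucher in locker 3 | the attendant opened locker 1, locker 2, locker 5, and locker 6) = (1/30) / (1/15) = 1/2.

1/2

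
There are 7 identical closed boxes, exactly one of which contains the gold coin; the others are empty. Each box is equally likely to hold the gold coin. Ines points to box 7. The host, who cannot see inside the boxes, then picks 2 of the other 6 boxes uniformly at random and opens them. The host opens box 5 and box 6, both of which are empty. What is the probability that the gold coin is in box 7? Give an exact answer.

Consider each possible location of the gold coin in turn.
If it is in any of boxes 1, 2, 3, 4, and 7 (prior 1/7 each): the host picks exactly this set with probability 1/15 regardless, and none is the prize; weight (1/7)·(1/15) = 1/105 each.
If it is in either of boxes 5 and 6 (prior 1/7 each): that box was opened and seen not to hold the prize — ruled out; weight (1/7)·0 = 0 each.
The weights sum to 1/21.
So P(the gold coin in box 7 | the host opened box 5 and box 6) = (1/105) / (1/21) = 1/5.

1/5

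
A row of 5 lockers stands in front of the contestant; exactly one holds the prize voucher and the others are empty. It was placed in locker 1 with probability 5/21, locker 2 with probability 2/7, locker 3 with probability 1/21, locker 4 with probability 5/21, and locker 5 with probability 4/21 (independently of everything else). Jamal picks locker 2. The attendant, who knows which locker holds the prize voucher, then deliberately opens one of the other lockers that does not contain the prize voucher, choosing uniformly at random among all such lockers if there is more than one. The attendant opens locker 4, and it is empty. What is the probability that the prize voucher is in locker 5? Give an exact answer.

Apply Bayes' rule, conditioning on where the prize voucher actually is.
If it is in locker 1 (prior 5/21): the attendant has 3 equally likely choices, so probability 1/3; weight (5/21)·(1/3) = 5/63.
If it is in locker 2 (prior 2/7): the attendant has 4 equally likely choices, so probability 1/4; weight (2/7)·(1/4) = 1/14.
If it is in locker 3 (prior 1/21): the attendant has 3 equally likely choices, so probability 1/3; weight (1/21)·(1/3) = 1/63.
If it is in locker 4 (prior 5/21): the attendant opened locker 4, so this case is ruled out; weight (5/21)·0 = 0.
If it is in locker 5 (prior 4/21): the attendant has 3 equally likely choices, so probability 1/3; weight (4/21)·(1/3) = 4/63.
The weights sum to 29/126.
So P(the prize voucher in locker 5 | the attendant opened locker 4) = (4/63) / (29/126) = 8/29.

8/29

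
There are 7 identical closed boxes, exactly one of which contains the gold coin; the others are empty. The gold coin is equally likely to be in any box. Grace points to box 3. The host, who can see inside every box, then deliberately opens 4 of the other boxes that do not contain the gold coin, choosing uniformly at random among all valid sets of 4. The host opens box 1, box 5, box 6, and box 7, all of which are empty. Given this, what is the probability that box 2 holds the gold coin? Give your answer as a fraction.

3/7

Condition on the true location of the gold coin.
If it is in any of boxes 1, 5, 6, and 7 (prior 1/7 each): that box was opened and seen not to hold the prize — ruled out; weight (1/7)·0 = 0 each.
If it is in either of boxes 2 and 4 (prior 1/7 each): the host has 5 equally likely choices, so probability 1/5; weight (1/7)·(1/5) = 1/35 each.
If it is in box 3 (prior 1/7): the host has 15 equally likely choices, so probability 1/15; weight (1/7)·(1/15) = 1/105.
The weights sum to 1/15.
So P(the gold coin in box 2 | the host opened box 1, box 5, box 6, and box 7) = (1/35) / (1/15) = 3/7.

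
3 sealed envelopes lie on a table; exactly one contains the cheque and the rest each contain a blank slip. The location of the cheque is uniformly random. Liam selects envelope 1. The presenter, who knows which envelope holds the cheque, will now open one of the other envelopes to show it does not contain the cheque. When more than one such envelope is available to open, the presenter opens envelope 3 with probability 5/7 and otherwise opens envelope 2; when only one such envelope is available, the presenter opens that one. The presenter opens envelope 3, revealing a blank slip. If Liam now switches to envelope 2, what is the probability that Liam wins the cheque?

7/12

Consider each possible location of the cheque in turn.
If it is in envelope 1 (prior 1/3): envelope 3 is available, opened with probability 5/7; weight (1/3)·(5/7) = 5/21.
If it is in envelope 2 (prior 1/3): only envelope 3 is available, probability 1; weight (1/3)·1 = 1/3.
If it is in envelope 3 (prior 1/3): the presenter opened envelope 3, so this case is ruled out; weight (1/3)·0 = 0.
The weights sum to 4/7.
So P(the cheque in envelope 2 | the presenter opened envelope 3) = (1/3) / (4/7) = 7/12.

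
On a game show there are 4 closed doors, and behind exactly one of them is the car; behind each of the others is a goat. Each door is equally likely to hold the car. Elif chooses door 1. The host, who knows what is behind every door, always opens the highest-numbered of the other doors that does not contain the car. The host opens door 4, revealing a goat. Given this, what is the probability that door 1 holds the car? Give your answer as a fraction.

Condition on the true location of the car.
If it is behind any of doors 1, 2, and 3 (prior 1/4 each): door 4 is the highest-numbered option available, probability 1; weight (1/4)·1 = 1/4 each.
If it is behind door 4 (prior 1/4): the host opened door 4, so this case is ruled out; weight (1/4)·0 = 0.
The weights sum to 3/4.
So P(the car behind door 1 | the host opened door 4) = (1/4) / (3/4) = 1/3.

1/3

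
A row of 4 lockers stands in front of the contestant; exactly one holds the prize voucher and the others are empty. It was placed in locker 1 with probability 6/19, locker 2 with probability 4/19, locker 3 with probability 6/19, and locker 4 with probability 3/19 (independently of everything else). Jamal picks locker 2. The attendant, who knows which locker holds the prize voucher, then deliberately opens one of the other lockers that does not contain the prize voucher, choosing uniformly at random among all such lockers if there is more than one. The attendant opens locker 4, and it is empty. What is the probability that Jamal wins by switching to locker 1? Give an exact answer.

Apply Bayes' rule, conditioning on where the prize voucher actually is.
If it is in either of lockers 1 and 3 (prior 6/19 each): the attendant has 2 equally likely choices, so probability 1/2; weight (6/19)·(1/2) = 3/19 each.
If it is in locker 2 (prior 4/19): the attendant has 3 equally likely choices, so probability 1/3; weight (4/19)·(1/3) = 4/57.
If it is in locker 4 (prior 3/19): the attendant opened locker 4, so this case is ruled out; weight (3/19)·0 = 0.
The weights sum to 22/57.
So P(the prize voucher in locker 1 | the attendant opened locker 4) = (3/19) / (22/57) = 9/22.

9/22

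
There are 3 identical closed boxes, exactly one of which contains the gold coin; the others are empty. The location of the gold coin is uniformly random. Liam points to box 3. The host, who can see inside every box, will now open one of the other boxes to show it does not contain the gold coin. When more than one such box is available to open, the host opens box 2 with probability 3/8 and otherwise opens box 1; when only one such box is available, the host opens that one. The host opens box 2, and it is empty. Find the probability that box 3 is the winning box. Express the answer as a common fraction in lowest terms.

Consider each possible location of the gold coin in turn.
If it is in box 1 (prior 1/3): only box 2 is available, probability 1; weight (1/3)·1 = 1/3.
If it is in box 2 (prior 1/3): the host opened box 2, so this case is ruled out; weight (1/3)·0 = 0.
If it is in box 3 (prior 1/3): box 2 is available, opened with probability 3/8; weight (1/3)·(3/8) = 1/8.
The weights sum to 11/24.
So P(the gold coin in box 3 | the host opened box 2) = (1/8) / (11/24) = 3/11.

3/11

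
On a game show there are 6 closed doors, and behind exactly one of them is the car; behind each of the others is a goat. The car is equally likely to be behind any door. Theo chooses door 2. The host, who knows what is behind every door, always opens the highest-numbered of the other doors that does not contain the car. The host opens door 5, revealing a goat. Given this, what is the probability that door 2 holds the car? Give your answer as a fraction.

Consider each possible location of the car in turn.
If it is behind any of doors 1, 2, 3, and 4 (prior 1/6 each): the host would have opened door 6 instead, probability 0; weight (1/6)·0 = 0 each.
If it is behind door 5 (prior 1/6): the host opened door 5, so this case is ruled out; weight (1/6)·0 = 0.
If it is behind door 6 (prior 1/6): door 5 is the highest-numbered option available, probability 1; weight (1/6)·1 = 1/6.
The weights sum to 1/6.
So P(the car behind door 2 | the host opened door 5) = 0 / (1/6) = 0.

0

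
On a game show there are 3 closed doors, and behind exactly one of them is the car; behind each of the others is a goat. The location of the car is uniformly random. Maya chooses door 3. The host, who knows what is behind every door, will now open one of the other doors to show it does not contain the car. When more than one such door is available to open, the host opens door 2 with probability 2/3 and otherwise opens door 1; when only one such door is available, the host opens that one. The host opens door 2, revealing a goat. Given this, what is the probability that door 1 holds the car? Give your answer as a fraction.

Apply Bayes' rule, conditioning on where the car actually is.
If it is behind door 1 (prior 1/3): only door 2 is available, probability 1; weight (1/3)·1 = 1/3.
If it is behind door 2 (prior 1/3): the host opened door 2, so this case is ruled out; weight (1/3)·0 = 0.
If it is behind door 3 (prior 1/3): door 2 is available, opened with probability 2/3; weight (1/3)·(2/3) = 2/9.
The weights sum to 5/9.
So P(the car behind door 1 | the host opened door 2) = (1/3) / (5/9) = 3/5.

3/5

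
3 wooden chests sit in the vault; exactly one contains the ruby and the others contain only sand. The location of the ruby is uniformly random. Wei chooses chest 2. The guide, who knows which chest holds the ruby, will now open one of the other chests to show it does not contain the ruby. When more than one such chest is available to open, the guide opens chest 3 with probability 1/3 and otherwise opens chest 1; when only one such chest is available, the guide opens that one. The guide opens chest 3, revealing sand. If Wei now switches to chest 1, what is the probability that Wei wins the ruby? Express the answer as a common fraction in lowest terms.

3/4

Apply Bayes' rule, conditioning on where the ruby actually is.
If it is in chest 1 (prior 1/3): only chest 3 is available, probability 1; weight (1/3)·1 = 1/3.
If it is in chest 2 (prior 1/3): chest 3 is available, opened with probability 1/3; weight (1/3)·(1/3) = 1/9.
If it is in chest 3 (prior 1/3): the guide opened chest 3, so this case is ruled out; weight (1/3)·0 = 0.
The weights sum to 4/9.
So P(the ruby in chest 1 | the guide opened chest 3) = (1/3) / (4/9) = 3/4.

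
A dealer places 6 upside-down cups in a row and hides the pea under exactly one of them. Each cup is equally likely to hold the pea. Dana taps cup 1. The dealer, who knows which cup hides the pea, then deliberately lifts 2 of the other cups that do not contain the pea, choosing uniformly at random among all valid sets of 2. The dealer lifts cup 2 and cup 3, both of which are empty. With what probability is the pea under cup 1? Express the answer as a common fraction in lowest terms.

Consider each possible location of the pea in turn.
If it is under cup 1 (prior 1/6): the dealer has 10 equally likely choices, so probability 1/10; weight (1/6)·(1/10) = 1/60.
If it is under either of cups 2 and 3 (prior 1/6 each): that cup was opened and seen not to hold the prize — ruled out; weight (1/6)·0 = 0 each.
If it is under any of cups 4, 5, and 6 (prior 1/6 each): the dealer has 6 equally likely choices, so probability 1/6; weight (1/6)·(1/6) = 1/36 each.
The weights sum to 1/10.
So P(the pea under cup 1 | the dealer opened cup 2 and cup 3) = (1/60) / (1/10) = 1/6.

1/6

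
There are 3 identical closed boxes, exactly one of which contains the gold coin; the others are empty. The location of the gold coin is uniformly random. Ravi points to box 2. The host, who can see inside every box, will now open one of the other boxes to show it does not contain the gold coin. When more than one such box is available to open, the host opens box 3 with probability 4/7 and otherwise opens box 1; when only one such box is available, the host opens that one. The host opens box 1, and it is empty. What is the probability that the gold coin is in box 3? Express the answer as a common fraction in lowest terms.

Consider each possible location of the gold coin in turn.
If it is in box 1 (prior 1/3): the host opened box 1, so this case is ruled out; weight (1/3)·0 = 0.
If it is in box 2 (prior 1/3): box 3 is available but not opened, probability 3/7; weight (1/3)·(3/7) = 1/7.
If it is in box 3 (prior 1/3): only box 1 is available, probability 1; weight (1/3)·1 = 1/3.
The weights sum to 10/21.
So P(the gold coin in box 3 | the host opened box 1) = (1/3) / (10/21) = 7/10.

7/10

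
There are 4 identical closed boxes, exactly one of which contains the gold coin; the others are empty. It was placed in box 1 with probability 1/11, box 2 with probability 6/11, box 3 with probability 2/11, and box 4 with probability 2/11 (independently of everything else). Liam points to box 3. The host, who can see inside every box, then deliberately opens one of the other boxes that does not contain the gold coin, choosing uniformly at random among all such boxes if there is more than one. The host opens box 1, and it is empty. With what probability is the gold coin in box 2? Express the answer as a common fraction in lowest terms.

Apply Bayes' rule, conditioning on where the gold coin actually is.
If it is in box 1 (prior 1/11): the host opened box 1, so this case is ruled out; weight (1/11)·0 = 0.
If it is in box 2 (prior 6/11): the host has 2 equally likely choices, so probability 1/2; weight (6/11)·(1/2) = 3/11.
If it is in box 3 (prior 2/11): the host has 3 equally likely choices, so probability 1/3; weight (2/11)·(1/3) = 2/33.
If it is in box 4 (prior 2/11): the host has 2 equally likely choices, so probability 1/2; weight (2/11)·(1/2) = 1/11.
The weights sum to 14/33.
So P(the gold coin in box 2 | the host opened box 1) = (3/11) / (14/33) = 9/14.

9/14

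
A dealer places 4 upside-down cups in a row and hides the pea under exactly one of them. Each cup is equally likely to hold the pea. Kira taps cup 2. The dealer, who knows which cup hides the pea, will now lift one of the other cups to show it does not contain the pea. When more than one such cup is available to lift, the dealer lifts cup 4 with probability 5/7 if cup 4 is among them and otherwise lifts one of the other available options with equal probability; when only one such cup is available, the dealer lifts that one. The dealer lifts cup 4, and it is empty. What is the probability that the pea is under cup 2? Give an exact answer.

Consider each possible location of the pea in turn.
If it is under any of cups 1, 2, and 3 (prior 1/4 each): cup 4 is available, opened with probability 5/7; weight (1/4)·(5/7) = 5/28 each.
If it is under cup 4 (prior 1/4): the dealer opened cup 4, so this case is ruled out; weight (1/4)·0 = 0.
The weights sum to 15/28.
So P(the pea under cup 2 | the dealer opened cup 4) = (5/28) / (15/28) = 1/3.

1/3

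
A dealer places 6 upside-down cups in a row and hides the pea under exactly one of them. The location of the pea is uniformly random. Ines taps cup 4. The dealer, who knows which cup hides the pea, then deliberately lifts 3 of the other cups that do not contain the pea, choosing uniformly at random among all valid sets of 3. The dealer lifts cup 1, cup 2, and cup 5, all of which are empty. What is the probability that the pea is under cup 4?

Condition on the true location of the pea.
If it is under any of cups 1, 2, and 5 (prior 1/6 each): that cup was opened and seen not to hold the prize — ruled out; weight (1/6)·0 = 0 each.
If it is under either of cups 3 and 6 (prior 1/6 each): the dealer has 4 equally likely choices, so probability 1/4; weight (1/6)·(1/4) = 1/24 each.
If it is under cup 4 (prior 1/6): the dealer has 10 equally likely choices, so probability 1/10; weight (1/6)·(1/10) = 1/60.
The weights sum to 1/10.
So P(the pea under cup 4 | the dealer opened cup 1, cup 2, and cup 5) = (1/60) / (1/10) = 1/6.

1/6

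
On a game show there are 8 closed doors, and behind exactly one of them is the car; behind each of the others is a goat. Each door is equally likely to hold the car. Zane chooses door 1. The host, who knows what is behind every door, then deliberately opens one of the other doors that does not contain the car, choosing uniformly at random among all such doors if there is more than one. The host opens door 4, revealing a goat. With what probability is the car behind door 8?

7/48

Apply Bayes' rule, conditioning on where the car actually is.
If it is behind door 1 (prior 1/8): the host has 7 equally likely choices, so probability 1/7; weight (1/8)·(1/7) = 1/56.
If it is behind any of doors 2, 3, 5, 6, 7, and 8 (prior 1/8 each): the host has 6 equally likely choices, so probability 1/6; weight (1/8)·(1/6) = 1/48 each.
If it is behind door 4 (prior 1/8): the host opened door 4, so this case is ruled out; weight (1/8)·0 = 0.
The weights sum to 1/7.
So P(the car behind door 8 | the host opened door 4) = (1/48) / (1/7) = 7/48.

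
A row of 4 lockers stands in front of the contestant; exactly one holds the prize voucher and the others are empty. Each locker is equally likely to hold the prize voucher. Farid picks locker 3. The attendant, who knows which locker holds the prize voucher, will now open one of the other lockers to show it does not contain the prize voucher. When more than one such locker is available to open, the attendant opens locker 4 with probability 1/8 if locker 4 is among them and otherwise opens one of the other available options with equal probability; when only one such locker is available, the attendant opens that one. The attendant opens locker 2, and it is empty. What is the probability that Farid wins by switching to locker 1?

14/29

Consider each possible location of the prize voucher in turn.
If it is in locker 1 (prior 1/4): locker 4 is available but not opened, probability 7/8; weight (1/4)·(7/8) = 7/32.
If it is in locker 2 (prior 1/4): the attendant opened locker 2, so this case is ruled out; weight (1/4)·0 = 0.
If it is in locker 3 (prior 1/4): locker 4 is available but not opened; locker 2 gets probability (1 − 1/8)/2 = 7/16; weight (1/4)·(7/16) = 7/64.
If it is in locker 4 (prior 1/4): locker 4 holds the prize so is unavailable; the attendant chooses uniformly among the 2 others, probability 1/2; weight (1/4)·(1/2) = 1/8.
The weights sum to 29/64.
So P(the prize voucher in locker 1 | the attendant opened locker 2) = (7/32) / (29/64) = 14/29.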